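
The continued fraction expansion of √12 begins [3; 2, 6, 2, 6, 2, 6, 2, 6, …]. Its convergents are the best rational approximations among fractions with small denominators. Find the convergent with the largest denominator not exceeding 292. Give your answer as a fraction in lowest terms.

List convergents until the denominator exceeds the bound:
a_0 = 3: 3/1  (≤ bound)
a_1 = 2: 7/2  (≤ bound)
a_2 = 6: 45/13  (≤ bound)
a_3 = 2: 97/28  (≤ bound)
a_4 = 6: 627/181  (≤ bound)
a_5 = 2: 1351/390  (> 292, stop)

627/181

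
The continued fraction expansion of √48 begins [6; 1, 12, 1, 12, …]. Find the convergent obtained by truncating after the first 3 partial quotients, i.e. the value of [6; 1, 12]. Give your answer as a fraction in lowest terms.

90/13

Starting at the tail and folding back:
Start with 12.
1 + 1/(12/1) = 1 + 1/12 = 13/12
6 + 1/(13/12) = 6 + 12/13 = 90/13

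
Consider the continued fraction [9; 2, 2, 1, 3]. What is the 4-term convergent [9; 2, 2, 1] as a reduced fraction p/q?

Start with 1.
2 + 1/(1/1) = 2 + 1/1 = 3/1
2 + 1/(3/1) = 2 + 1/3 = 7/3
9 + 1/(7/3) = 9 + 3/7 = 66/7

66/7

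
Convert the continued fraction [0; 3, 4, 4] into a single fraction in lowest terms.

Start with 4.
4 + 1/(4/1) = 4 + 1/4 = 17/4
3 + 1/(17/4) = 3 + 4/17 = 55/17
0 + 1/(55/17) = 0 + 17/55 = 17/55

17/55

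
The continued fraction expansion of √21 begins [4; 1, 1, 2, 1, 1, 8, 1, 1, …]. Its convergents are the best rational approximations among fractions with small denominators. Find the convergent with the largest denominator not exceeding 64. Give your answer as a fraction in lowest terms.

55/12

a_0 = 4: 4/1  (≤ bound)
a_1 = 1: 5/1  (≤ bound)
a_2 = 1: 9/2  (≤ bound)
a_3 = 2: 23/5  (≤ bound)
a_4 = 1: 32/7  (≤ bound)
a_5 = 1: 55/12  (≤ bound)
a_6 = 8: 472/103  (> 64, stop)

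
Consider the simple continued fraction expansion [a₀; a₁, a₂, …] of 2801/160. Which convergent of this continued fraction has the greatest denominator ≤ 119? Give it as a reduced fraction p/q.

a_0 = 17: 17/1  (≤ bound)
a_1 = 1: 18/1  (≤ bound)
a_2 = 1: 35/2  (≤ bound)
a_3 = 39: 1383/79  (≤ bound)
a_4 = 2: 2801/160  (> 119, stop)

1383/79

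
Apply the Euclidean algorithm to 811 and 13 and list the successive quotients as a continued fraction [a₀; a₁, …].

[62; 2, 1, 1, 2]

Repeatedly divide and take the remainder:
⌊811/13⌋ = 62, remainder 5
⌊13/5⌋ = 2, remainder 3
⌊5/3⌋ = 1, remainder 2
⌊3/2⌋ = 1, remainder 1
⌊2/1⌋ = 2, remainder 0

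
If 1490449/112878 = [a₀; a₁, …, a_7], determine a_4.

1490449 = 13·112878 + 23035, so a_0 = 13
112878 = 4·23035 + 20738, so a_1 = 4
23035 = 1·20738 + 2297, so a_2 = 1
20738 = 9·2297 + 65, so a_3 = 9
2297 = 35·65 + 22, so a_4 = 35

35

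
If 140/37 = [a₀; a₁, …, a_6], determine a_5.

1

Apply division with remainder until the remainder is 0:
140 ÷ 37 → quotient 3, remainder 29
37 ÷ 29 → quotient 1, remainder 8
29 ÷ 8 → quotient 3, remainder 5
8 ÷ 5 → quotient 1, remainder 3
5 ÷ 3 → quotient 1, remainder 2
3 ÷ 2 → quotient 1, remainder 1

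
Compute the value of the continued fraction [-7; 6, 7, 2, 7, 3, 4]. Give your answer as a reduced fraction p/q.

-63577/9299

Start with 4.
3 + 1/(4/1) = 3 + 1/4 = 13/4
7 + 1/(13/4) = 7 + 4/13 = 95/13
2 + 1/(95/13) = 2 + 13/95 = 203/95
7 + 1/(203/95) = 7 + 95/203 = 1516/203
6 + 1/(1516/203) = 6 + 203/1516 = 9299/1516
-7 + 1/(9299/1516) = -7 + 1516/9299 = -63577/9299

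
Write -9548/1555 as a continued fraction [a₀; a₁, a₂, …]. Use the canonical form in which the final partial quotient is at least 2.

⌊-9548/1555⌋ = -7, remainder 1337
⌊1555/1337⌋ = 1, remainder 218
⌊1337/218⌋ = 6, remainder 29
⌊218/29⌋ = 7, remainder 15
⌊29/15⌋ = 1, remainder 14
⌊15/14⌋ = 1, remainder 1
⌊14/1⌋ = 14, remainder 0

[-7; 1, 6, 7, 1, 1, 14]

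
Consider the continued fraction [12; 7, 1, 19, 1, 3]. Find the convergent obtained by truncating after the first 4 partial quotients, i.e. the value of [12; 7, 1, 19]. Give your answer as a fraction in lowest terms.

Start with 19.
1 + 1/(19/1) = 1 + 1/19 = 20/19
7 + 1/(20/19) = 7 + 19/20 = 159/20
12 + 1/(159/20) = 12 + 20/159 = 1928/159

1928/159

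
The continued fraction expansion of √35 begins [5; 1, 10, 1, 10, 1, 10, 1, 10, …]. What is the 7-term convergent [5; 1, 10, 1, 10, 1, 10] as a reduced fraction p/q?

Compute successive convergents:
a_0 = 5: 5/1
a_1 = 1: 6/1
a_2 = 10: 65/11
a_3 = 1: 71/12
a_4 = 10: 775/131
a_5 = 1: 846/143
a_6 = 10: 9235/1561

9235/1561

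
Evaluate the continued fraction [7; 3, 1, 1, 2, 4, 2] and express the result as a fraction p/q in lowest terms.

1281/176

Starting at the tail and folding back:
Start with 2.
4 + 1/(2/1) = 4 + 1/2 = 9/2
2 + 1/(9/2) = 2 + 2/9 = 20/9
1 + 1/(20/9) = 1 + 9/20 = 29/20
1 + 1/(29/20) = 1 + 20/29 = 49/29
3 + 1/(49/29) = 3 + 29/49 = 176/49
7 + 1/(176/49) = 7 + 49/176 = 1281/176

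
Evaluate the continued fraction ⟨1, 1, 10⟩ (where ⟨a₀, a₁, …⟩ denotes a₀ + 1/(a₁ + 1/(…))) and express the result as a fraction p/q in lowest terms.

Use the convergent recurrence hₖ = aₖ·hₖ₋₁ + hₖ₋₂ (and likewise for the denominators kₖ):
a_0 = 1: 1/1
a_1 = 1: 2/1
a_2 = 10: 21/11

21/11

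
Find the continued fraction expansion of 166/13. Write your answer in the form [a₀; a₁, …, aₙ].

⌊166/13⌋ = 12, remainder 10
⌊13/10⌋ = 1, remainder 3
⌊10/3⌋ = 3, remainder 1
⌊3/1⌋ = 3, remainder 0

[12; 1, 3, 3]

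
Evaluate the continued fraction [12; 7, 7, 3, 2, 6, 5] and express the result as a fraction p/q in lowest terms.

a_0 = 12: 12/1
a_1 = 7: 85/7
a_2 = 7: 607/50
a_3 = 3: 1906/157
a_4 = 2: 4419/364
a_5 = 6: 28420/2341
a_6 = 5: 146519/12069

146519/12069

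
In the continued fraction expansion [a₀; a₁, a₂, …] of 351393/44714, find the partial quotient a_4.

351393 = 7·44714 + 38395, so a_0 = 7
44714 = 1·38395 + 6319, so a_1 = 1
38395 = 6·6319 + 481, so a_2 = 6
6319 = 13·481 + 66, so a_3 = 13
481 = 7·66 + 19, so a_4 = 7

7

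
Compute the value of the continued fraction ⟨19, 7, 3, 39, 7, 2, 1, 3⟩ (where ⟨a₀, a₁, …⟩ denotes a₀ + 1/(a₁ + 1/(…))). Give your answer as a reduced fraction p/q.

1345424/70307

Start with 3.
1 + 1/(3/1) = 1 + 1/3 = 4/3
2 + 1/(4/3) = 2 + 3/4 = 11/4
7 + 1/(11/4) = 7 + 4/11 = 81/11
39 + 1/(81/11) = 39 + 11/81 = 3170/81
3 + 1/(3170/81) = 3 + 81/3170 = 9591/3170
7 + 1/(9591/3170) = 7 + 3170/9591 = 70307/9591
19 + 1/(70307/9591) = 19 + 9591/70307 = 1345424/70307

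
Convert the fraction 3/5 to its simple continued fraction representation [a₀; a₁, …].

[0; 1, 1, 2]

Run the Euclidean algorithm, recording each quotient:
3 = 0·5 + 3, so a_0 = 0
5 = 1·3 + 2, so a_1 = 1
3 = 1·2 + 1, so a_2 = 1
2 = 2·1 + 0, so a_3 = 2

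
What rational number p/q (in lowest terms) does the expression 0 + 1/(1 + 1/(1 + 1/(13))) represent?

a_0 = 0: 0/1
a_1 = 1: 1/1
a_2 = 1: 1/2
a_3 = 13: 14/27

14/27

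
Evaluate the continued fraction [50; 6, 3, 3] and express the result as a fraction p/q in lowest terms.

Build up convergents one term at a time:
a_0 = 50: 50/1
a_1 = 6: 301/6
a_2 = 3: 953/19
a_3 = 3: 3160/63

3160/63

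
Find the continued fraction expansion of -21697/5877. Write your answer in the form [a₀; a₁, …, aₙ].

Run the Euclidean algorithm, recording each quotient:
-21697 = -4·5877 + 1811, so a_0 = -4
5877 = 3·1811 + 444, so a_1 = 3
1811 = 4·444 + 35, so a_2 = 4
444 = 12·35 + 24, so a_3 = 12
35 = 1·24 + 11, so a_4 = 1
24 = 2·11 + 2, so a_5 = 2
11 = 5·2 + 1, so a_6 = 5
2 = 2·1 + 0, so a_7 = 2

[-4; 3, 4, 12, 1, 2, 5, 2]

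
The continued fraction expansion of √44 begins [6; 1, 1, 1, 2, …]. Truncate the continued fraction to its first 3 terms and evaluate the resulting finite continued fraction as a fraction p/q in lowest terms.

a_0 = 6: 6/1
a_1 = 1: 7/1
a_2 = 1: 13/2

13/2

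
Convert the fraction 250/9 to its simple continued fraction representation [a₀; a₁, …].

[27; 1, 3, 2]

250 ÷ 9 → quotient 27, remainder 7
9 ÷ 7 → quotient 1, remainder 2
7 ÷ 2 → quotient 3, remainder 1
2 ÷ 1 → quotient 2, remainder 0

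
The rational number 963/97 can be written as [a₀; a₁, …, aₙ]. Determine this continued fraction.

⌊963/97⌋ = 9, remainder 90
⌊97/90⌋ = 1, remainder 7
⌊90/7⌋ = 12, remainder 6
⌊7/6⌋ = 1, remainder 1
⌊6/1⌋ = 6, remainder 0

[9; 1, 12, 1, 6]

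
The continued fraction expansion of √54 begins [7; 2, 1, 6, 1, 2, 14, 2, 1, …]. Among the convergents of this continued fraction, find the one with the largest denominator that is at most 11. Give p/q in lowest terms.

22/3

a_0 = 7: 7/1  (≤ bound)
a_1 = 2: 15/2  (≤ bound)
a_2 = 1: 22/3  (≤ bound)
a_3 = 6: 147/20  (> 11, stop)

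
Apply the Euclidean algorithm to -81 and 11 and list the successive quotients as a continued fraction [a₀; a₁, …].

⌊-81/11⌋ = -8, remainder 7
⌊11/7⌋ = 1, remainder 4
⌊7/4⌋ = 1, remainder 3
⌊4/3⌋ = 1, remainder 1
⌊3/1⌋ = 3, remainder 0

[-8; 1, 1, 1, 3]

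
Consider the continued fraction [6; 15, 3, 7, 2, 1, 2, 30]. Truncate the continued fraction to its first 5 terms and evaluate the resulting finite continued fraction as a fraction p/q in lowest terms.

a_0 = 6: 6/1
a_1 = 15: 91/15
a_2 = 3: 279/46
a_3 = 7: 2044/337
a_4 = 2: 4367/720

4367/720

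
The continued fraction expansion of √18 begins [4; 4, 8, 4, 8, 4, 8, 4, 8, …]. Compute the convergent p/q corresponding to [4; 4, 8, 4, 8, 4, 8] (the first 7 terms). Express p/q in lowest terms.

161564/38081

Start with 8.
4 + 1/(8/1) = 4 + 1/8 = 33/8
8 + 1/(33/8) = 8 + 8/33 = 272/33
4 + 1/(272/33) = 4 + 33/272 = 1121/272
8 + 1/(1121/272) = 8 + 272/1121 = 9240/1121
4 + 1/(9240/1121) = 4 + 1121/9240 = 38081/9240
4 + 1/(38081/9240) = 4 + 9240/38081 = 161564/38081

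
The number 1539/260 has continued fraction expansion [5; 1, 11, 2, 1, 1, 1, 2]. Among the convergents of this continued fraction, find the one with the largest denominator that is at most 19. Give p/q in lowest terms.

71/12

a_0 = 5: 5/1  (≤ bound)
a_1 = 1: 6/1  (≤ bound)
a_2 = 11: 71/12  (≤ bound)
a_3 = 2: 148/25  (> 19, stop)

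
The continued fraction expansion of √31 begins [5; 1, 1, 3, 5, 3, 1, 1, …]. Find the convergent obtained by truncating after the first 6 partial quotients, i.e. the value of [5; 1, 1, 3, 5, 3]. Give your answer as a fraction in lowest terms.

657/118

a_0 = 5: 5/1
a_1 = 1: 6/1
a_2 = 1: 11/2
a_3 = 3: 39/7
a_4 = 5: 206/37
a_5 = 3: 657/118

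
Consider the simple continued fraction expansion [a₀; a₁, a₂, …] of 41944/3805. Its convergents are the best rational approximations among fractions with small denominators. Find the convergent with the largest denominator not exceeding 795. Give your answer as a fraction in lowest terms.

1885/171

a_0 = 11: 11/1  (≤ bound)
a_1 = 42: 463/42  (≤ bound)
a_2 = 1: 474/43  (≤ bound)
a_3 = 3: 1885/171  (≤ bound)
a_4 = 22: 41944/3805  (> 795, stop)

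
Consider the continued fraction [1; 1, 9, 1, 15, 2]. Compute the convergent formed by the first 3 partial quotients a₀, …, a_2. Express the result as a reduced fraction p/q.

Start with 9.
1 + 1/(9/1) = 1 + 1/9 = 10/9
1 + 1/(10/9) = 1 + 9/10 = 19/10

19/10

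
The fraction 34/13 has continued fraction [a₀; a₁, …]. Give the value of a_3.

Apply division with remainder until the remainder is 0:
⌊34/13⌋ = 2, remainder 8
⌊13/8⌋ = 1, remainder 5
⌊8/5⌋ = 1, remainder 3
⌊5/3⌋ = 1, remainder 2

1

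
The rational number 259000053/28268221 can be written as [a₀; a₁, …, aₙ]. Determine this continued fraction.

Run the Euclidean algorithm, recording each quotient:
259000053 = 9·28268221 + 4586064, so a_0 = 9
28268221 = 6·4586064 + 751837, so a_1 = 6
4586064 = 6·751837 + 75042, so a_2 = 6
751837 = 10·75042 + 1417, so a_3 = 10
75042 = 52·1417 + 1358, so a_4 = 52
1417 = 1·1358 + 59, so a_5 = 1
1358 = 23·59 + 1, so a_6 = 23
59 = 59·1 + 0, so a_7 = 59

[9; 6, 6, 10, 52, 1, 23, 59]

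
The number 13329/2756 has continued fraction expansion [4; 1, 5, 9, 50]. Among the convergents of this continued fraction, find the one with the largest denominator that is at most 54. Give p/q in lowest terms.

29/6

a_0 = 4: 4/1  (≤ bound)
a_1 = 1: 5/1  (≤ bound)
a_2 = 5: 29/6  (≤ bound)
a_3 = 9: 266/55  (> 54, stop)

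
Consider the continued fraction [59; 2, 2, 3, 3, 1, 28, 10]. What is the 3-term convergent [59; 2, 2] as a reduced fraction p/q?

Start with 2.
2 + 1/(2/1) = 2 + 1/2 = 5/2
59 + 1/(5/2) = 59 + 2/5 = 297/5

297/5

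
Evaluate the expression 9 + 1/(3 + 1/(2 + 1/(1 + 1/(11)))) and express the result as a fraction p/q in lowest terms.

Work from the innermost term outward:
Start with 11.
1 + 1/(11/1) = 1 + 1/11 = 12/11
2 + 1/(12/11) = 2 + 11/12 = 35/12
3 + 1/(35/12) = 3 + 12/35 = 117/35
9 + 1/(117/35) = 9 + 35/117 = 1088/117

1088/117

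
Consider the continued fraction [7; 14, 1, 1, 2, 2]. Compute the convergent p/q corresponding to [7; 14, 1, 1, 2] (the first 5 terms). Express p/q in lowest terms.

516/73

a_0 = 7: 7/1
a_1 = 14: 99/14
a_2 = 1: 106/15
a_3 = 1: 205/29
a_4 = 2: 516/73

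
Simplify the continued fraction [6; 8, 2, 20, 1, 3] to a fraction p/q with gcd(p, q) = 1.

8828/1443

Collapse the nested fraction from the inside out:
Start with 3.
1 + 1/(3/1) = 1 + 1/3 = 4/3
20 + 1/(4/3) = 20 + 3/4 = 83/4
2 + 1/(83/4) = 2 + 4/83 = 170/83
8 + 1/(170/83) = 8 + 83/170 = 1443/170
6 + 1/(1443/170) = 6 + 170/1443 = 8828/1443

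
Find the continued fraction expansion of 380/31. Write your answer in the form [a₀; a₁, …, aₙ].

Apply division with remainder until the remainder is 0:
380 ÷ 31 → quotient 12, remainder 8
31 ÷ 8 → quotient 3, remainder 7
8 ÷ 7 → quotient 1, remainder 1
7 ÷ 1 → quotient 7, remainder 0

[12; 3, 1, 7]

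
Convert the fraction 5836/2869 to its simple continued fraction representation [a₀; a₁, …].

[2; 29, 3, 1, 1, 1, 2, 3]

⌊5836/2869⌋ = 2, remainder 98
⌊2869/98⌋ = 29, remainder 27
⌊98/27⌋ = 3, remainder 17
⌊27/17⌋ = 1, remainder 10
⌊17/10⌋ = 1, remainder 7
⌊10/7⌋ = 1, remainder 3
⌊7/3⌋ = 2, remainder 1
⌊3/1⌋ = 3, remainder 0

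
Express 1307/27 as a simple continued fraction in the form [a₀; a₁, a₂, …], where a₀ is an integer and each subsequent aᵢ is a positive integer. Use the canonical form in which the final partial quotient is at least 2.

Apply division with remainder until the remainder is 0:
1307 ÷ 27 → quotient 48, remainder 11
27 ÷ 11 → quotient 2, remainder 5
11 ÷ 5 → quotient 2, remainder 1
5 ÷ 1 → quotient 5, remainder 0

[48; 2, 2, 5]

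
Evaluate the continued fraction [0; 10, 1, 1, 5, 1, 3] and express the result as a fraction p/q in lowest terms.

a_0 = 0: 0/1
a_1 = 10: 1/10
a_2 = 1: 1/11
a_3 = 1: 2/21
a_4 = 5: 11/116
a_5 = 1: 13/137
a_6 = 3: 50/527

50/527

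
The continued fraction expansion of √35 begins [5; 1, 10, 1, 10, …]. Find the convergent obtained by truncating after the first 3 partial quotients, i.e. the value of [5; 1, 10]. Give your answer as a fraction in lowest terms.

Compute successive convergents:
a_0 = 5: 5/1
a_1 = 1: 6/1
a_2 = 10: 65/11

65/11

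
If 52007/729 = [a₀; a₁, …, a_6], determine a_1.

2

Apply division with remainder until the remainder is 0:
52007 = 71·729 + 248, so a_0 = 71
729 = 2·248 + 233, so a_1 = 2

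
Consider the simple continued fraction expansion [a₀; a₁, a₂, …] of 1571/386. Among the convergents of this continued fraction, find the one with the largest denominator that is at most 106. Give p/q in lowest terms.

407/100

List convergents until the denominator exceeds the bound:
a_0 = 4: 4/1  (≤ bound)
a_1 = 14: 57/14  (≤ bound)
a_2 = 3: 175/43  (≤ bound)
a_3 = 2: 407/100  (≤ bound)
a_4 = 1: 582/143  (> 106, stop)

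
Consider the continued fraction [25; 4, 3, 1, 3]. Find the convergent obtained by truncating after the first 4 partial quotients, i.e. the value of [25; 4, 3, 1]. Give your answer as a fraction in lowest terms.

429/17

Start with 1.
3 + 1/(1/1) = 3 + 1/1 = 4/1
4 + 1/(4/1) = 4 + 1/4 = 17/4
25 + 1/(17/4) = 25 + 4/17 = 429/17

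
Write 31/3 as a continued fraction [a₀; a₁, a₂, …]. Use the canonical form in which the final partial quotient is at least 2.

[10; 3]

Run the Euclidean algorithm, recording each quotient:
⌊31/3⌋ = 10, remainder 1
⌊3/1⌋ = 3, remainder 0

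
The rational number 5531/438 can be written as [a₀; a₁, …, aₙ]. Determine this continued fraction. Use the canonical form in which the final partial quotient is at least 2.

[12; 1, 1, 1, 2, 5, 10]

⌊5531/438⌋ = 12, remainder 275
⌊438/275⌋ = 1, remainder 163
⌊275/163⌋ = 1, remainder 112
⌊163/112⌋ = 1, remainder 51
⌊112/51⌋ = 2, remainder 10
⌊51/10⌋ = 5, remainder 1
⌊10/1⌋ = 10, remainder 0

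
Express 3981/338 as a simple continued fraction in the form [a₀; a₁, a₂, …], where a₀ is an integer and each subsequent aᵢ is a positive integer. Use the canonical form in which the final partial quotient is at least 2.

[11; 1, 3, 1, 1, 37]

3981 = 11·338 + 263, so a_0 = 11
338 = 1·263 + 75, so a_1 = 1
263 = 3·75 + 38, so a_2 = 3
75 = 1·38 + 37, so a_3 = 1
38 = 1·37 + 1, so a_4 = 1
37 = 37·1 + 0, so a_5 = 37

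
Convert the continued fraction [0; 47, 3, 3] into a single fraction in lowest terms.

Build up convergents one term at a time:
a_0 = 0: 0/1
a_1 = 47: 1/47
a_2 = 3: 3/142
a_3 = 3: 10/473

10/473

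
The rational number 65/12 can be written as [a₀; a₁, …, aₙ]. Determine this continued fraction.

[5; 2, 2, 2]

Apply division with remainder until the remainder is 0:
65 ÷ 12 → quotient 5, remainder 5
12 ÷ 5 → quotient 2, remainder 2
5 ÷ 2 → quotient 2, remainder 1
2 ÷ 1 → quotient 2, remainder 0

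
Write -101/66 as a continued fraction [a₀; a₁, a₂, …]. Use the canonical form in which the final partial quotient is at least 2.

Apply division with remainder until the remainder is 0:
-101 ÷ 66 → quotient -2, remainder 31
66 ÷ 31 → quotient 2, remainder 4
31 ÷ 4 → quotient 7, remainder 3
4 ÷ 3 → quotient 1, remainder 1
3 ÷ 1 → quotient 3, remainder 0

[-2; 2, 7, 1, 3]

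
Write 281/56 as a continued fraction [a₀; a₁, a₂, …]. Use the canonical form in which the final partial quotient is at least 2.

281 = 5·56 + 1, so a_0 = 5
56 = 56·1 + 0, so a_1 = 56

[5; 56]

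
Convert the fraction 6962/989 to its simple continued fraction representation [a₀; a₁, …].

Repeatedly divide and take the remainder:
6962 ÷ 989 → quotient 7, remainder 39
989 ÷ 39 → quotient 25, remainder 14
39 ÷ 14 → quotient 2, remainder 11
14 ÷ 11 → quotient 1, remainder 3
11 ÷ 3 → quotient 3, remainder 2
3 ÷ 2 → quotient 1, remainder 1
2 ÷ 1 → quotient 2, remainder 0

[7; 25, 2, 1, 3, 1, 2]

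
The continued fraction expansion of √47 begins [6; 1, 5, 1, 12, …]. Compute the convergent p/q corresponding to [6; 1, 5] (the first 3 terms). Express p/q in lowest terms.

a_0 = 6: 6/1
a_1 = 1: 7/1
a_2 = 5: 41/6

41/6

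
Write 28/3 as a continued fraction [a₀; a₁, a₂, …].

[9; 3]

28 = 9·3 + 1, so a_0 = 9
3 = 3·1 + 0, so a_1 = 3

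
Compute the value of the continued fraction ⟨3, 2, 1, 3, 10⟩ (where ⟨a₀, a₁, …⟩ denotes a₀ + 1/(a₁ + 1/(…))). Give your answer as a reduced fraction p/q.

380/113

Use the convergent recurrence hₖ = aₖ·hₖ₋₁ + hₖ₋₂ (and likewise for the denominators kₖ):
a_0 = 3: 3/1
a_1 = 2: 7/2
a_2 = 1: 10/3
a_3 = 3: 37/11
a_4 = 10: 380/113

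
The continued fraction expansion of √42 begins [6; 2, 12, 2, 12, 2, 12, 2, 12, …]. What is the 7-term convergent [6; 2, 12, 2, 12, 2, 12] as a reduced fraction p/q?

109194/16849

Use the convergent recurrence hₖ = aₖ·hₖ₋₁ + hₖ₋₂ (and likewise for the denominators kₖ):
a_0 = 6: 6/1
a_1 = 2: 13/2
a_2 = 12: 162/25
a_3 = 2: 337/52
a_4 = 12: 4206/649
a_5 = 2: 8749/1350
a_6 = 12: 109194/16849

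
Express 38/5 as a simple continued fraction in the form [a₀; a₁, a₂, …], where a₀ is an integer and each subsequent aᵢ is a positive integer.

Run the Euclidean algorithm, recording each quotient:
38 ÷ 5 → quotient 7, remainder 3
5 ÷ 3 → quotient 1, remainder 2
3 ÷ 2 → quotient 1, remainder 1
2 ÷ 1 → quotient 2, remainder 0

[7; 1, 1, 2]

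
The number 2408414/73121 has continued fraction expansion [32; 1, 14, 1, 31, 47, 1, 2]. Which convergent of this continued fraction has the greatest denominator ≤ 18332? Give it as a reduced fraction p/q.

List convergents until the denominator exceeds the bound:
a_0 = 32: 32/1  (≤ bound)
a_1 = 1: 33/1  (≤ bound)
a_2 = 14: 494/15  (≤ bound)
a_3 = 1: 527/16  (≤ bound)
a_4 = 31: 16831/511  (≤ bound)
a_5 = 47: 791584/24033  (> 18332, stop)

16831/511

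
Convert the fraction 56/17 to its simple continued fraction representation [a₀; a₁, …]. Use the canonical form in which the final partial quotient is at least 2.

[3; 3, 2, 2]

Apply division with remainder until the remainder is 0:
⌊56/17⌋ = 3, remainder 5
⌊17/5⌋ = 3, remainder 2
⌊5/2⌋ = 2, remainder 1
⌊2/1⌋ = 2, remainder 0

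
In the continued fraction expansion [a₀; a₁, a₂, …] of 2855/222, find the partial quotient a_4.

Apply division with remainder until the remainder is 0:
2855 = 12·222 + 191, so a_0 = 12
222 = 1·191 + 31, so a_1 = 1
191 = 6·31 + 5, so a_2 = 6
31 = 6·5 + 1, so a_3 = 6
5 = 5·1 + 0, so a_4 = 5

5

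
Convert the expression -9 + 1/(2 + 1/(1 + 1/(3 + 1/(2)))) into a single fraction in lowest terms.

Start with 2.
3 + 1/(2/1) = 3 + 1/2 = 7/2
1 + 1/(7/2) = 1 + 2/7 = 9/7
2 + 1/(9/7) = 2 + 7/9 = 25/9
-9 + 1/(25/9) = -9 + 9/25 = -216/25

-216/25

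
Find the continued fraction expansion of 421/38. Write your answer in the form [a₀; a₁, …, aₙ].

[11; 12, 1, 2]

⌊421/38⌋ = 11, remainder 3
⌊38/3⌋ = 12, remainder 2
⌊3/2⌋ = 1, remainder 1
⌊2/1⌋ = 2, remainder 0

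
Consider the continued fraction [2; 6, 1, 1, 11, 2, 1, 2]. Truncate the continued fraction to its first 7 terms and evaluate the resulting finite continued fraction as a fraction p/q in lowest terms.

997/463

Start with 1.
2 + 1/(1/1) = 2 + 1/1 = 3/1
11 + 1/(3/1) = 11 + 1/3 = 34/3
1 + 1/(34/3) = 1 + 3/34 = 37/34
1 + 1/(37/34) = 1 + 34/37 = 71/37
6 + 1/(71/37) = 6 + 37/71 = 463/71
2 + 1/(463/71) = 2 + 71/463 = 997/463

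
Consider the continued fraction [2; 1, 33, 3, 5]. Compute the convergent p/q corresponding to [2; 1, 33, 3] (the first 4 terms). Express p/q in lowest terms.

Compute successive convergents:
a_0 = 2: 2/1
a_1 = 1: 3/1
a_2 = 33: 101/34
a_3 = 3: 306/103

306/103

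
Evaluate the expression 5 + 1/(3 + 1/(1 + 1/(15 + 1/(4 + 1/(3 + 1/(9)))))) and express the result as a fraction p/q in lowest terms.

40639/7735

a_0 = 5: 5/1
a_1 = 3: 16/3
a_2 = 1: 21/4
a_3 = 15: 331/63
a_4 = 4: 1345/256
a_5 = 3: 4366/831
a_6 = 9: 40639/7735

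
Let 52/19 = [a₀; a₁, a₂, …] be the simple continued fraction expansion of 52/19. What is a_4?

4

Repeatedly divide and take the remainder:
52 = 2·19 + 14, so a_0 = 2
19 = 1·14 + 5, so a_1 = 1
14 = 2·5 + 4, so a_2 = 2
5 = 1·4 + 1, so a_3 = 1
4 = 4·1 + 0, so a_4 = 4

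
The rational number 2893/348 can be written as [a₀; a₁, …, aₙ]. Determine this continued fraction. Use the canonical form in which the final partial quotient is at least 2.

[8; 3, 5, 5, 4]

2893 = 8·348 + 109, so a_0 = 8
348 = 3·109 + 21, so a_1 = 3
109 = 5·21 + 4, so a_2 = 5
21 = 5·4 + 1, so a_3 = 5
4 = 4·1 + 0, so a_4 = 4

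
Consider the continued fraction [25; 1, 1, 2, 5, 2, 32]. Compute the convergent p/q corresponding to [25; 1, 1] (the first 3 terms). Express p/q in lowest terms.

51/2

Use the convergent recurrence hₖ = aₖ·hₖ₋₁ + hₖ₋₂ (and likewise for the denominators kₖ):
a_0 = 25: 25/1
a_1 = 1: 26/1
a_2 = 1: 51/2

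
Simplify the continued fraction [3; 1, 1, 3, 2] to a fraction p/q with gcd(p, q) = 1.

Compute successive convergents:
a_0 = 3: 3/1
a_1 = 1: 4/1
a_2 = 1: 7/2
a_3 = 3: 25/7
a_4 = 2: 57/16

57/16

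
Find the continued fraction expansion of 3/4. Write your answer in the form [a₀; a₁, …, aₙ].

Repeatedly divide and take the remainder:
⌊3/4⌋ = 0, remainder 3
⌊4/3⌋ = 1, remainder 1
⌊3/1⌋ = 3, remainder 0

[0; 1, 3]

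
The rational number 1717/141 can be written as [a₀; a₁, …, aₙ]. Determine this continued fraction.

1717 = 12·141 + 25, so a_0 = 12
141 = 5·25 + 16, so a_1 = 5
25 = 1·16 + 9, so a_2 = 1
16 = 1·9 + 7, so a_3 = 1
9 = 1·7 + 2, so a_4 = 1
7 = 3·2 + 1, so a_5 = 3
2 = 2·1 + 0, so a_6 = 2

[12; 5, 1, 1, 1, 3, 2]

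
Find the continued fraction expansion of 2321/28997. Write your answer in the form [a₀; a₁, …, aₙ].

⌊2321/28997⌋ = 0, remainder 2321
⌊28997/2321⌋ = 12, remainder 1145
⌊2321/1145⌋ = 2, remainder 31
⌊1145/31⌋ = 36, remainder 29
⌊31/29⌋ = 1, remainder 2
⌊29/2⌋ = 14, remainder 1
⌊2/1⌋ = 2, remainder 0

[0; 12, 2, 36, 1, 14, 2]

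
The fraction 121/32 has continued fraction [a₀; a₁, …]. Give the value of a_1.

1

121 ÷ 32 → quotient 3, remainder 25
32 ÷ 25 → quotient 1, remainder 7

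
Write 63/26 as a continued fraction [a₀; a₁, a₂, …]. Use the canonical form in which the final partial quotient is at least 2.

Repeatedly divide and take the remainder:
63 ÷ 26 → quotient 2, remainder 11
26 ÷ 11 → quotient 2, remainder 4
11 ÷ 4 → quotient 2, remainder 3
4 ÷ 3 → quotient 1, remainder 1
3 ÷ 1 → quotient 3, remainder 0

[2; 2, 2, 1, 3]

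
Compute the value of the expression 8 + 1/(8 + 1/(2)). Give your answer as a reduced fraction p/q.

Use the convergent recurrence hₖ = aₖ·hₖ₋₁ + hₖ₋₂ (and likewise for the denominators kₖ):
a_0 = 8: 8/1
a_1 = 8: 65/8
a_2 = 2: 138/17

138/17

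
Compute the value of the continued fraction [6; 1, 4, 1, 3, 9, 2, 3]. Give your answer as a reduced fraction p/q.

Start with 3.
2 + 1/(3/1) = 2 + 1/3 = 7/3
9 + 1/(7/3) = 9 + 3/7 = 66/7
3 + 1/(66/7) = 3 + 7/66 = 205/66
1 + 1/(205/66) = 1 + 66/205 = 271/205
4 + 1/(271/205) = 4 + 205/271 = 1289/271
1 + 1/(1289/271) = 1 + 271/1289 = 1560/1289
6 + 1/(1560/1289) = 6 + 1289/1560 = 10649/1560

10649/1560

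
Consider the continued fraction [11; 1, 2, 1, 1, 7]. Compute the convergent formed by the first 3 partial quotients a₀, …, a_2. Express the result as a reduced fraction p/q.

a_0 = 11: 11/1
a_1 = 1: 12/1
a_2 = 2: 35/3

35/3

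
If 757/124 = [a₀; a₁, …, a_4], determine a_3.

757 ÷ 124 → quotient 6, remainder 13
124 ÷ 13 → quotient 9, remainder 7
13 ÷ 7 → quotient 1, remainder 6
7 ÷ 6 → quotient 1, remainder 1

1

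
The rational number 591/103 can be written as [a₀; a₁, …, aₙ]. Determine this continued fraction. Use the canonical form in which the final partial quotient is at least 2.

[5; 1, 2, 1, 4, 2, 2]

⌊591/103⌋ = 5, remainder 76
⌊103/76⌋ = 1, remainder 27
⌊76/27⌋ = 2, remainder 22
⌊27/22⌋ = 1, remainder 5
⌊22/5⌋ = 4, remainder 2
⌊5/2⌋ = 2, remainder 1
⌊2/1⌋ = 2, remainder 0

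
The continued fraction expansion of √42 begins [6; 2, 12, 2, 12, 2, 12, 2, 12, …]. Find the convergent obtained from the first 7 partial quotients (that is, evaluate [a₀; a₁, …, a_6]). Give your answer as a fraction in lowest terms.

109194/16849

Start with 12.
2 + 1/(12/1) = 2 + 1/12 = 25/12
12 + 1/(25/12) = 12 + 12/25 = 312/25
2 + 1/(312/25) = 2 + 25/312 = 649/312
12 + 1/(649/312) = 12 + 312/649 = 8100/649
2 + 1/(8100/649) = 2 + 649/8100 = 16849/8100
6 + 1/(16849/8100) = 6 + 8100/16849 = 109194/16849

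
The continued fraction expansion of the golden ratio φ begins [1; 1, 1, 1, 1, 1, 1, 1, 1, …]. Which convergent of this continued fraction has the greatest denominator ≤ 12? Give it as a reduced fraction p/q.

a_0 = 1: 1/1  (≤ bound)
a_1 = 1: 2/1  (≤ bound)
a_2 = 1: 3/2  (≤ bound)
a_3 = 1: 5/3  (≤ bound)
a_4 = 1: 8/5  (≤ bound)
a_5 = 1: 13/8  (≤ bound)
a_6 = 1: 21/13  (> 12, stop)

13/8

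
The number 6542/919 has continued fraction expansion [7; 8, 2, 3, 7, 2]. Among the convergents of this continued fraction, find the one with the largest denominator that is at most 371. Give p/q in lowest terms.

420/59

a_0 = 7: 7/1  (≤ bound)
a_1 = 8: 57/8  (≤ bound)
a_2 = 2: 121/17  (≤ bound)
a_3 = 3: 420/59  (≤ bound)
a_4 = 7: 3061/430  (> 371, stop)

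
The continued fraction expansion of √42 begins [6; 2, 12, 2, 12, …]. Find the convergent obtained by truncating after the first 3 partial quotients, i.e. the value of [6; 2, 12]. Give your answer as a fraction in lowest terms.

Start with 12.
2 + 1/(12/1) = 2 + 1/12 = 25/12
6 + 1/(25/12) = 6 + 12/25 = 162/25

162/25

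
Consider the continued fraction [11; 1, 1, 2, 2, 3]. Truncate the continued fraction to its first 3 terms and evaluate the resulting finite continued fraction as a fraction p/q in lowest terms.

23/2

Start with 1.
1 + 1/(1/1) = 1 + 1/1 = 2/1
11 + 1/(2/1) = 11 + 1/2 = 23/2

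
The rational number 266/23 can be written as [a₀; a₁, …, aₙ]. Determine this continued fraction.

[11; 1, 1, 3, 3]

266 ÷ 23 → quotient 11, remainder 13
23 ÷ 13 → quotient 1, remainder 10
13 ÷ 10 → quotient 1, remainder 3
10 ÷ 3 → quotient 3, remainder 1
3 ÷ 1 → quotient 3, remainder 0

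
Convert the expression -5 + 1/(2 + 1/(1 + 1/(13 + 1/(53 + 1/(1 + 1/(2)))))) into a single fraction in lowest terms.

a_0 = -5: -5/1
a_1 = 2: -9/2
a_2 = 1: -14/3
a_3 = 13: -191/41
a_4 = 53: -10137/2176
a_5 = 1: -10328/2217
a_6 = 2: -30793/6610

-30793/6610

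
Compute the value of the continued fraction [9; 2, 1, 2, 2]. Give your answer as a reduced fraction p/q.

Compute successive convergents:
a_0 = 9: 9/1
a_1 = 2: 19/2
a_2 = 1: 28/3
a_3 = 2: 75/8
a_4 = 2: 178/19

178/19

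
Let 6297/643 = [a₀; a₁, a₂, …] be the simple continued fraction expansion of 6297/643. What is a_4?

5

6297 = 9·643 + 510, so a_0 = 9
643 = 1·510 + 133, so a_1 = 1
510 = 3·133 + 111, so a_2 = 3
133 = 1·111 + 22, so a_3 = 1
111 = 5·22 + 1, so a_4 = 5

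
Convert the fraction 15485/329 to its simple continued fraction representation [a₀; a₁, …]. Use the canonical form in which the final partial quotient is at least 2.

⌊15485/329⌋ = 47, remainder 22
⌊329/22⌋ = 14, remainder 21
⌊22/21⌋ = 1, remainder 1
⌊21/1⌋ = 21, remainder 0

[47; 14, 1, 21]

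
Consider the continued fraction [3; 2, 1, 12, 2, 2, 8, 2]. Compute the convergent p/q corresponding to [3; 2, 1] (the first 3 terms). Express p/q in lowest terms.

10/3

Collapse the nested fraction from the inside out:
Start with 1.
2 + 1/(1/1) = 2 + 1/1 = 3/1
3 + 1/(3/1) = 3 + 1/3 = 10/3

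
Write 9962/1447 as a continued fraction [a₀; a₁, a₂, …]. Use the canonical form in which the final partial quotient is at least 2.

[6; 1, 7, 1, 1, 1, 55]

9962 ÷ 1447 → quotient 6, remainder 1280
1447 ÷ 1280 → quotient 1, remainder 167
1280 ÷ 167 → quotient 7, remainder 111
167 ÷ 111 → quotient 1, remainder 56
111 ÷ 56 → quotient 1, remainder 55
56 ÷ 55 → quotient 1, remainder 1
55 ÷ 1 → quotient 55, remainder 0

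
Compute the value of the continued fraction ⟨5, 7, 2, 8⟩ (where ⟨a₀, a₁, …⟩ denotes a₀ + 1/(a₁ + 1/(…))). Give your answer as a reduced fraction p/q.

652/127

a_0 = 5: 5/1
a_1 = 7: 36/7
a_2 = 2: 77/15
a_3 = 8: 652/127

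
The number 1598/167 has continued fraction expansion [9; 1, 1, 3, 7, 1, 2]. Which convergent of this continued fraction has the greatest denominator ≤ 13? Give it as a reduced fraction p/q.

67/7

a_0 = 9: 9/1  (≤ bound)
a_1 = 1: 10/1  (≤ bound)
a_2 = 1: 19/2  (≤ bound)
a_3 = 3: 67/7  (≤ bound)
a_4 = 7: 488/51  (> 13, stop)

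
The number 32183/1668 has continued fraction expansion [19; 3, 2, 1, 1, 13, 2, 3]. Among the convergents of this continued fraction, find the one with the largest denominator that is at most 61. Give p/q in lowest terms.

a_0 = 19: 19/1  (≤ bound)
a_1 = 3: 58/3  (≤ bound)
a_2 = 2: 135/7  (≤ bound)
a_3 = 1: 193/10  (≤ bound)
a_4 = 1: 328/17  (≤ bound)
a_5 = 13: 4457/231  (> 61, stop)

328/17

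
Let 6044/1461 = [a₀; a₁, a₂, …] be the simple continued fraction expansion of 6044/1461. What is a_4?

6044 ÷ 1461 → quotient 4, remainder 200
1461 ÷ 200 → quotient 7, remainder 61
200 ÷ 61 → quotient 3, remainder 17
61 ÷ 17 → quotient 3, remainder 10
17 ÷ 10 → quotient 1, remainder 7

1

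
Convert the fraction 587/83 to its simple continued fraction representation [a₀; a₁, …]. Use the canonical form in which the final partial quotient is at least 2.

Apply division with remainder until the remainder is 0:
587 = 7·83 + 6, so a_0 = 7
83 = 13·6 + 5, so a_1 = 13
6 = 1·5 + 1, so a_2 = 1
5 = 5·1 + 0, so a_3 = 5

[7; 13, 1, 5]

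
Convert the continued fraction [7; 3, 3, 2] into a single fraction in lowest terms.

168/23

Start with 2.
3 + 1/(2/1) = 3 + 1/2 = 7/2
3 + 1/(7/2) = 3 + 2/7 = 23/7
7 + 1/(23/7) = 7 + 7/23 = 168/23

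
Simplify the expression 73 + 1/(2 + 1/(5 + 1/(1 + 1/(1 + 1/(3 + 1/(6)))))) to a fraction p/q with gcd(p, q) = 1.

39227/534

a_0 = 73: 73/1
a_1 = 2: 147/2
a_2 = 5: 808/11
a_3 = 1: 955/13
a_4 = 1: 1763/24
a_5 = 3: 6244/85
a_6 = 6: 39227/534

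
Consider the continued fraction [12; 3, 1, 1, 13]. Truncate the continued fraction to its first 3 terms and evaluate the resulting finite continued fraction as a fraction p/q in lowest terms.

a_0 = 12: 12/1
a_1 = 3: 37/3
a_2 = 1: 49/4

49/4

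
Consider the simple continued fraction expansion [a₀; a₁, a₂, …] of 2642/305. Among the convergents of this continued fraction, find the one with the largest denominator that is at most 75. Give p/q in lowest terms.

641/74

a_0 = 8: 8/1  (≤ bound)
a_1 = 1: 9/1  (≤ bound)
a_2 = 1: 17/2  (≤ bound)
a_3 = 1: 26/3  (≤ bound)
a_4 = 24: 641/74  (≤ bound)
a_5 = 1: 667/77  (> 75, stop)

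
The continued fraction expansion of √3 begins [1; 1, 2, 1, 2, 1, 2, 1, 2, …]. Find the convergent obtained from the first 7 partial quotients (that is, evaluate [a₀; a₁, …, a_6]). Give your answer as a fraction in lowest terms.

Compute successive convergents:
a_0 = 1: 1/1
a_1 = 1: 2/1
a_2 = 2: 5/3
a_3 = 1: 7/4
a_4 = 2: 19/11
a_5 = 1: 26/15
a_6 = 2: 71/41

71/41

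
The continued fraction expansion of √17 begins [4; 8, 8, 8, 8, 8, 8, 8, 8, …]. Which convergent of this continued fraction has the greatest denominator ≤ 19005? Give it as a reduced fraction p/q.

a_0 = 4: 4/1  (≤ bound)
a_1 = 8: 33/8  (≤ bound)
a_2 = 8: 268/65  (≤ bound)
a_3 = 8: 2177/528  (≤ bound)
a_4 = 8: 17684/4289  (≤ bound)
a_5 = 8: 143649/34840  (> 19005, stop)

17684/4289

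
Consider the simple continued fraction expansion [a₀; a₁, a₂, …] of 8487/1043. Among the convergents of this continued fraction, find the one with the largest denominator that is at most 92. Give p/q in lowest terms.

List convergents until the denominator exceeds the bound:
a_0 = 8: 8/1  (≤ bound)
a_1 = 7: 57/7  (≤ bound)
a_2 = 3: 179/22  (≤ bound)
a_3 = 2: 415/51  (≤ bound)
a_4 = 2: 1009/124  (> 92, stop)

415/51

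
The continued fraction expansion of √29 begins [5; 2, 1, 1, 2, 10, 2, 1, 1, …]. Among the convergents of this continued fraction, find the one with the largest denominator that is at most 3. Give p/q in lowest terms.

a_0 = 5: 5/1  (≤ bound)
a_1 = 2: 11/2  (≤ bound)
a_2 = 1: 16/3  (≤ bound)
a_3 = 1: 27/5  (> 3, stop)

16/3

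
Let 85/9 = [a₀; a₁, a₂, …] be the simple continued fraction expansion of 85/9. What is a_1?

2

85 = 9·9 + 4, so a_0 = 9
9 = 2·4 + 1, so a_1 = 2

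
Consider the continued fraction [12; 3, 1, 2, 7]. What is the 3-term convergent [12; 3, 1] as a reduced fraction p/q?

49/4

Start with 1.
3 + 1/(1/1) = 3 + 1/1 = 4/1
12 + 1/(4/1) = 12 + 1/4 = 49/4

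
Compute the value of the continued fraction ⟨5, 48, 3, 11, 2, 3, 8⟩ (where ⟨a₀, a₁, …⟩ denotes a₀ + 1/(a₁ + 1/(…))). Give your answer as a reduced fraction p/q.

a_0 = 5: 5/1
a_1 = 48: 241/48
a_2 = 3: 728/145
a_3 = 11: 8249/1643
a_4 = 2: 17226/3431
a_5 = 3: 59927/11936
a_6 = 8: 496642/98919

496642/98919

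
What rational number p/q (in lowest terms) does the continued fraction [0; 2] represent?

Start with 2.
0 + 1/(2/1) = 0 + 1/2 = 1/2

1/2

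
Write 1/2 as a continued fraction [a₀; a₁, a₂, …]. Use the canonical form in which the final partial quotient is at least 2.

1 ÷ 2 → quotient 0, remainder 1
2 ÷ 1 → quotient 2, remainder 0

[0; 2]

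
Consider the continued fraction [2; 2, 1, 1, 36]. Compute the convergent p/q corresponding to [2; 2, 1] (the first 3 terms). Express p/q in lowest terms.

7/3

Start with 1.
2 + 1/(1/1) = 2 + 1/1 = 3/1
2 + 1/(3/1) = 2 + 1/3 = 7/3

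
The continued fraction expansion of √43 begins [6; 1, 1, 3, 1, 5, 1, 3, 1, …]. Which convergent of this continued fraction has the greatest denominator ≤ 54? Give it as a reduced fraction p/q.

341/52

List convergents until the denominator exceeds the bound:
a_0 = 6: 6/1  (≤ bound)
a_1 = 1: 7/1  (≤ bound)
a_2 = 1: 13/2  (≤ bound)
a_3 = 3: 46/7  (≤ bound)
a_4 = 1: 59/9  (≤ bound)
a_5 = 5: 341/52  (≤ bound)
a_6 = 1: 400/61  (> 54, stop)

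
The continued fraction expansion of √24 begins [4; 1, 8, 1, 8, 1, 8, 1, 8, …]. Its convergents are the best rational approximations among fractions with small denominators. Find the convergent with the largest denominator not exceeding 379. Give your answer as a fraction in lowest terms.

a_0 = 4: 4/1  (≤ bound)
a_1 = 1: 5/1  (≤ bound)
a_2 = 8: 44/9  (≤ bound)
a_3 = 1: 49/10  (≤ bound)
a_4 = 8: 436/89  (≤ bound)
a_5 = 1: 485/99  (≤ bound)
a_6 = 8: 4316/881  (> 379, stop)

485/99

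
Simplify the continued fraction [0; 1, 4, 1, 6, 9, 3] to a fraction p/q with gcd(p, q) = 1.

967/1166

Starting at the tail and folding back:
Start with 3.
9 + 1/(3/1) = 9 + 1/3 = 28/3
6 + 1/(28/3) = 6 + 3/28 = 171/28
1 + 1/(171/28) = 1 + 28/171 = 199/171
4 + 1/(199/171) = 4 + 171/199 = 967/199
1 + 1/(967/199) = 1 + 199/967 = 1166/967
0 + 1/(1166/967) = 0 + 967/1166 = 967/1166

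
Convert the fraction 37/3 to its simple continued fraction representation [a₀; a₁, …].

Run the Euclidean algorithm, recording each quotient:
⌊37/3⌋ = 12, remainder 1
⌊3/1⌋ = 3, remainder 0

[12; 3]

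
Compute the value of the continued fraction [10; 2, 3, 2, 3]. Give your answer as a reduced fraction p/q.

Start with 3.
2 + 1/(3/1) = 2 + 1/3 = 7/3
3 + 1/(7/3) = 3 + 3/7 = 24/7
2 + 1/(24/7) = 2 + 7/24 = 55/24
10 + 1/(55/24) = 10 + 24/55 = 574/55

574/55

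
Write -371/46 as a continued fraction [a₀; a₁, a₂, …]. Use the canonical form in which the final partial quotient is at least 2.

⌊-371/46⌋ = -9, remainder 43
⌊46/43⌋ = 1, remainder 3
⌊43/3⌋ = 14, remainder 1
⌊3/1⌋ = 3, remainder 0

[-9; 1, 14, 3]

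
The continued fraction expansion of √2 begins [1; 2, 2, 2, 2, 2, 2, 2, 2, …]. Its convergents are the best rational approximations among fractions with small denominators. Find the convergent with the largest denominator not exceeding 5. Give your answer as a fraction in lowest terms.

7/5

List convergents until the denominator exceeds the bound:
a_0 = 1: 1/1  (≤ bound)
a_1 = 2: 3/2  (≤ bound)
a_2 = 2: 7/5  (≤ bound)
a_3 = 2: 17/12  (> 5, stop)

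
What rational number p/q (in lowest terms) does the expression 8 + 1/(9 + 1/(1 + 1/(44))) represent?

Build up convergents one term at a time:
a_0 = 8: 8/1
a_1 = 9: 73/9
a_2 = 1: 81/10
a_3 = 44: 3637/449

3637/449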